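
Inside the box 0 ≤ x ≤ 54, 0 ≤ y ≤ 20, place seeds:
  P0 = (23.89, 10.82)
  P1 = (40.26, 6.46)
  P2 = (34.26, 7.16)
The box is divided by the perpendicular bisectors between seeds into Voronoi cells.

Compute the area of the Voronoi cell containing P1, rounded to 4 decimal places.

Area of P1's cell: 327.3567

1. box [0,54]×[0,20]: [(0, 0) (54, 0) (54, 20) (0, 20)]
2. ⊥bis P1·P0 via (32.075,8.64): [(29.7738, 0) (54, 0) (54, 20) (35.1006, 20)]  |A|=431.2555
3. ⊥bis P1·P2 via (37.26,6.81): [(36.4655, 0) (54, 0) (54, 20) (38.7988, 20)]  |A|=327.3567
4. canonical 4-gon: [(36.4655, 0) (54, 0) (54, 20) (38.7988, 20)]
5. shoelace: 327.3567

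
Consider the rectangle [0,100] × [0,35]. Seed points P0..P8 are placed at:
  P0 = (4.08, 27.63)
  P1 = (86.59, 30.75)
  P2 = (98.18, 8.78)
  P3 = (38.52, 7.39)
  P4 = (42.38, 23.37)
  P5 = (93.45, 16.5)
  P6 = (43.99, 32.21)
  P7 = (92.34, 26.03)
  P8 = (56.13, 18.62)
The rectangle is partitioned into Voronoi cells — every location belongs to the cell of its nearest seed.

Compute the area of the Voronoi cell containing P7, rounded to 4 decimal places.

1. box [0,100]×[0,35]: [(0, 0) (100, 0) (100, 35) (0, 35)]
2. ⊥bis P7·P0 via (48.21,26.83): [(47.7236, 0) (100, 0) (100, 35) (48.3581, 35)]  |A|=1818.5698
3. ⊥bis P7·P1 via (89.465,28.39): [(66.1605, 0) (100, 0) (100, 35) (94.8909, 35)]  |A|=681.5994
4. ⊥bis P7·P2 via (95.26,17.405): [(74.7471, 10.4603) (100, 19.0097) (100, 35) (94.8909, 35)]  |A|=264.5877
5. ⊥bis P7·P3 via (65.43,16.71): [(74.7471, 10.4603) (100, 19.0097) (100, 35) (94.8909, 35)]  |A|=264.5877
6. ⊥bis P7·P4 via (67.36,24.7): [(74.7471, 10.4603) (100, 19.0097) (100, 35) (94.8909, 35)]  |A|=264.5877
7. ⊥bis P7·P5 via (92.895,21.265): [(82.6354, 20.07) (100, 22.0925) (100, 35) (94.8909, 35)]  |A|=150.2055
8. ⊥bis P7·P6 via (68.165,29.12): [(82.6354, 20.07) (100, 22.0925) (100, 35) (94.8909, 35)]  |A|=150.2055
9. ⊥bis P7·P8 via (74.235,22.325): [(82.6354, 20.07) (100, 22.0925) (100, 35) (94.8909, 35)]  |A|=150.2055
10. canonical 4-gon: [(82.6354, 20.07) (100, 22.0925) (100, 35) (94.8909, 35)]
11. shoelace: 150.2055

Area of P7's cell: 150.2055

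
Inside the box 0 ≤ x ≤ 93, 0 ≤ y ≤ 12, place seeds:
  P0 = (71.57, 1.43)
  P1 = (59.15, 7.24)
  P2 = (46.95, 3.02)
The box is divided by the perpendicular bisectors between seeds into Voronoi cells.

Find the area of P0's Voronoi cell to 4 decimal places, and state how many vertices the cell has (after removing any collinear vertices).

1. box [0,93]×[0,12]: [(0, 0) (93, 0) (93, 12) (0, 12)]
2. ⊥bis P0·P1 via (65.36,4.335): [(63.3321, 0) (93, 0) (93, 12) (68.9456, 12)]  |A|=322.3335
3. ⊥bis P0·P2 via (59.26,2.225): [(63.3321, 0) (93, 0) (93, 12) (68.9456, 12)]  |A|=322.3335
4. canonical 4-gon: [(63.3321, 0) (93, 0) (93, 12) (68.9456, 12)]
5. shoelace: 322.3335

Area of P0's cell: 322.3335 (4 vertices)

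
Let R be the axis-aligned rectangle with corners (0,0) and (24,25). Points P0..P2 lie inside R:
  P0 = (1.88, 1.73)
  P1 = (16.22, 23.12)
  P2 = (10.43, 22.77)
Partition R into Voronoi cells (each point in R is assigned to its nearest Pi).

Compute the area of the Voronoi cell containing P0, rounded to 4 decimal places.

Area of P0's cell: 224.2334

1. box [0,24]×[0,25]: [(0, 0) (24, 0) (24, 25) (0, 25)]
2. ⊥bis P0·P1 via (9.05,12.425): [(0, 18.4922) (0, 0) (24, 0) (24, 2.4024)]  |A|=250.7352
3. ⊥bis P0·P2 via (6.155,12.25): [(14.1683, 8.9936) (0, 14.7512) (0, 0) (24, 0) (24, 2.4024)]  |A|=224.2334
4. canonical 5-gon: [(14.1683, 8.9936) (0, 14.7512) (0, 0) (24, 0) (24, 2.4024)]
5. shoelace: 224.2334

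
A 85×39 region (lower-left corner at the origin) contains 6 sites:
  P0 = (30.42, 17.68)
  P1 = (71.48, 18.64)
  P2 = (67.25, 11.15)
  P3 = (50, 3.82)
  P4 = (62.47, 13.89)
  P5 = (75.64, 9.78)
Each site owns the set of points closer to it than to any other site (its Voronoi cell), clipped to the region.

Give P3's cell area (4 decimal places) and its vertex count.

Area of P3's cell: 309.4375 (4 vertices)

1. box [0,85]×[0,39]: [(0, 0) (85, 0) (85, 39) (0, 39)]
2. ⊥bis P3·P0 via (40.21,10.75): [(32.6004, 0) (85, 0) (85, 39) (60.2072, 39)]  |A|=1505.251
3. ⊥bis P3·P1 via (60.74,11.23): [(50.7743, 25.6742) (32.6004, 0) (68.4881, 0)]  |A|=460.6928
4. ⊥bis P3·P2 via (58.625,7.485): [(51.0909, 25.2154) (50.7743, 25.6742) (32.6004, 0) (61.8056, 0)]  |A|=376.4421
5. ⊥bis P3·P4 via (56.235,8.855): [(60.0506, 4.13) (46.9807, 20.3149) (32.6004, 0) (61.8056, 0)]  |A|=309.4375
6. ⊥bis P3·P5 via (62.82,6.8): [(60.0506, 4.13) (46.9807, 20.3149) (32.6004, 0) (61.8056, 0)]  |A|=309.4375
7. canonical 4-gon: [(60.0506, 4.13) (46.9807, 20.3149) (32.6004, 0) (61.8056, 0)]
8. shoelace: 309.4375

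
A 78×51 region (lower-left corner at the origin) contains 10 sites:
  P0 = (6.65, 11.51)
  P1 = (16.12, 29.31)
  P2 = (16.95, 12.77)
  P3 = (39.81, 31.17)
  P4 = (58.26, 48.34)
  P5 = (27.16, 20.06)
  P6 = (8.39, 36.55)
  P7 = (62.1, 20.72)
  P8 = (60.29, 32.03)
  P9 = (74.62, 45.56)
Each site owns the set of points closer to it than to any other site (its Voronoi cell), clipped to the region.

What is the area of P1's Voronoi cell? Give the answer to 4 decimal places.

Area of P1's cell: 304.8436

1. box [0,78]×[0,51]: [(0, 0) (78, 0) (78, 51) (0, 51)]
2. ⊥bis P1·P0 via (11.385,20.41): [(0, 26.4671) (49.748, 0) (78, 0) (78, 51) (0, 51)]  |A|=3319.6574
3. ⊥bis P1·P2 via (16.535,21.04): [(0, 26.4671) (10.7468, 20.7495) (78, 24.1244) (78, 51) (0, 51)]  |A|=2215.3283
4. ⊥bis P1·P3 via (27.965,30.24): [(0, 26.4671) (10.7468, 20.7495) (28.6396, 21.6474) (26.335, 51) (0, 51)]  |A|=793.7839
5. ⊥bis P1·P4 via (37.19,38.825): [(0, 26.4671) (10.7468, 20.7495) (28.6396, 21.6474) (26.335, 51) (0, 51)]  |A|=793.7839
6. ⊥bis P1·P5 via (21.64,24.685): [(0, 26.4671) (10.7468, 20.7495) (18.676, 21.1474) (27.8219, 32.0631) (26.335, 51) (0, 51)]  |A|=741.6904
7. ⊥bis P1·P6 via (12.255,32.93): [(4.1392, 24.2649) (10.7468, 20.7495) (18.676, 21.1474) (27.8219, 32.0631) (26.5551, 48.1979)]  |A|=304.8436
8. ⊥bis P1·P7 via (39.11,25.015): [(4.1392, 24.2649) (10.7468, 20.7495) (18.676, 21.1474) (27.8219, 32.0631) (26.5551, 48.1979)]  |A|=304.8436
9. ⊥bis P1·P8 via (38.205,30.67): [(4.1392, 24.2649) (10.7468, 20.7495) (18.676, 21.1474) (27.8219, 32.0631) (26.5551, 48.1979)]  |A|=304.8436
10. ⊥bis P1·P9 via (45.37,37.435): [(4.1392, 24.2649) (10.7468, 20.7495) (18.676, 21.1474) (27.8219, 32.0631) (26.5551, 48.1979)]  |A|=304.8436
11. canonical 5-gon: [(4.1392, 24.2649) (10.7468, 20.7495) (18.676, 21.1474) (27.8219, 32.0631) (26.5551, 48.1979)]
12. shoelace: 304.8436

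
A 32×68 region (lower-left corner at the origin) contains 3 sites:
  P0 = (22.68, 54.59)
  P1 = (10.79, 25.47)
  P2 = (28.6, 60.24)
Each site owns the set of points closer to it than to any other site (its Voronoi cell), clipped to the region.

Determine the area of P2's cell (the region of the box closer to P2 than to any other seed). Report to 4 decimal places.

1. box [0,32]×[0,68]: [(0, 0) (32, 0) (32, 68) (0, 68)]
2. ⊥bis P2·P0 via (25.64,57.415): [(32, 50.7511) (32, 68) (15.5378, 68)]  |A|=141.978
3. ⊥bis P2·P1 via (19.695,42.855): [(32, 50.7511) (32, 68) (15.5378, 68)]  |A|=141.978
4. canonical 3-gon: [(32, 50.7511) (32, 68) (15.5378, 68)]
5. shoelace: 141.978

Area of P2's cell: 141.9780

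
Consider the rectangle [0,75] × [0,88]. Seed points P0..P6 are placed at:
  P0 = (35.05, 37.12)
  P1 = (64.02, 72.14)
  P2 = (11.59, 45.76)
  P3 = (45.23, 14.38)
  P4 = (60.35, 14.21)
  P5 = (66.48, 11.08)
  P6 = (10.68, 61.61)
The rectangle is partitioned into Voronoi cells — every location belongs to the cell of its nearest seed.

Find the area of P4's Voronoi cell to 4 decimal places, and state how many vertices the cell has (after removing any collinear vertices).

1. box [0,75]×[0,88]: [(0, 0) (75, 0) (75, 88) (0, 88)]
2. ⊥bis P4·P0 via (47.7,25.665): [(24.4595, 0) (75, 0) (75, 55.813)]  |A|=1410.4083
3. ⊥bis P4·P1 via (62.185,43.175): [(63.4815, 43.0929) (24.4595, 0) (75, 0) (75, 42.3631)]  |A|=1332.9474
4. ⊥bis P4·P2 via (35.97,29.985): [(63.4815, 43.0929) (24.4595, 0) (75, 0) (75, 42.3631)]  |A|=1332.9474
5. ⊥bis P4·P3 via (52.79,14.295): [(63.4815, 43.0929) (52.9834, 31.4996) (52.6293, 0) (75, 0) (75, 42.3631)]  |A|=889.2786
6. ⊥bis P4·P5 via (63.415,12.645): [(63.4815, 43.0929) (52.9834, 31.4996) (52.6293, 0) (56.9584, 0) (75, 35.3338) (75, 42.3631)]  |A|=570.5395
7. ⊥bis P4·P6 via (35.515,37.91): [(63.4815, 43.0929) (52.9834, 31.4996) (52.6293, 0) (56.9584, 0) (75, 35.3338) (75, 42.3631)]  |A|=570.5395
8. canonical 6-gon: [(63.4815, 43.0929) (52.9834, 31.4996) (52.6293, 0) (56.9584, 0) (75, 35.3338) (75, 42.3631)]
9. shoelace: 570.5395

Area of P4's cell: 570.5395 (6 vertices)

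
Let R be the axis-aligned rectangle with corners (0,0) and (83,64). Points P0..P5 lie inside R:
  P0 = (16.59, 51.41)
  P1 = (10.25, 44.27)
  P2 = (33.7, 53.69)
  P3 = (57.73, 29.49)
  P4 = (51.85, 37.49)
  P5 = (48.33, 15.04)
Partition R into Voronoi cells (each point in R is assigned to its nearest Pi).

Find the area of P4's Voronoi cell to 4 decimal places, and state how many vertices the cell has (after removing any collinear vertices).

Area of P4's cell: 961.3693 (6 vertices)

1. box [0,83]×[0,64]: [(0, 0) (83, 0) (83, 64) (0, 64)]
2. ⊥bis P4·P0 via (34.22,44.45): [(16.672, 0) (83, 0) (83, 64) (41.938, 64)]  |A|=3436.482
3. ⊥bis P4·P1 via (31.05,40.88): [(29.8121, 33.2846) (24.3873, 0) (83, 0) (83, 64) (41.938, 64)]  |A|=3308.0803
4. ⊥bis P4·P2 via (42.775,45.59): [(29.3699, 30.5713) (24.3873, 0) (83, 0) (83, 64) (59.2071, 64)]  |A|=3009.7798
5. ⊥bis P4·P3 via (54.79,33.49): [(29.3699, 30.5713) (26.4508, 12.6607) (83, 54.2243) (83, 64) (59.2071, 64)]  |A|=1105.5697
6. ⊥bis P4·P5 via (50.09,26.265): [(29.3699, 30.5713) (29.2018, 29.5401) (45.862, 26.9279) (83, 54.2243) (83, 64) (59.2071, 64)]  |A|=961.3693
7. canonical 6-gon: [(29.3699, 30.5713) (29.2018, 29.5401) (45.862, 26.9279) (83, 54.2243) (83, 64) (59.2071, 64)]
8. shoelace: 961.3693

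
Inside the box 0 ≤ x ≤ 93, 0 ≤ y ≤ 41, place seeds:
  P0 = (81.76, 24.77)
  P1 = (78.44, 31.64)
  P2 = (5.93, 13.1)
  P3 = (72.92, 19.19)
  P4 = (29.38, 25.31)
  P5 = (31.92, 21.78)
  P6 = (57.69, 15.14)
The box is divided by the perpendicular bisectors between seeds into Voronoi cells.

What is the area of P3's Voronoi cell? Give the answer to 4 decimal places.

1. box [0,93]×[0,41]: [(0, 0) (93, 0) (93, 41) (0, 41)]
2. ⊥bis P3·P0 via (77.34,21.98): [(0, 0) (91.2143, 0) (65.3342, 41) (0, 41)]  |A|=3209.2425
3. ⊥bis P3·P1 via (75.68,25.415): [(0, 0) (91.2143, 0) (74.9742, 25.7279) (40.529, 41) (0, 41)]  |A|=3019.8297
4. ⊥bis P3·P2 via (39.425,16.145): [(40.8927, 0) (91.2143, 0) (74.9742, 25.7279) (40.529, 41) (37.1655, 41)]  |A|=1419.6369
5. ⊥bis P3·P4 via (51.15,22.25): [(48.0225, 0) (91.2143, 0) (74.9742, 25.7279) (53.0078, 35.4672)]  |A|=969.4373
6. ⊥bis P3·P5 via (52.42,20.485): [(51.1259, 0) (91.2143, 0) (74.9742, 25.7279) (53.3567, 35.3126)]  |A|=908.0706
7. ⊥bis P3·P6 via (65.305,17.165): [(69.8696, 0) (91.2143, 0) (74.9742, 25.7279) (61.4312, 31.7326)]  |A|=464.1207
8. canonical 4-gon: [(69.8696, 0) (91.2143, 0) (74.9742, 25.7279) (61.4312, 31.7326)]
9. shoelace: 464.1207

Area of P3's cell: 464.1207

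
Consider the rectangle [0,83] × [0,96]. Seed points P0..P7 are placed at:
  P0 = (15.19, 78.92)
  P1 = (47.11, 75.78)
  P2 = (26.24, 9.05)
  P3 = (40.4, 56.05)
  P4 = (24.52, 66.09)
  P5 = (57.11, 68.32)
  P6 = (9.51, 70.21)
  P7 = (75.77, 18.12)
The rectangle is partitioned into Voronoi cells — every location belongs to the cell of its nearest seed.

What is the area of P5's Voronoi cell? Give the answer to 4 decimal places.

Area of P5's cell: 1329.9753

1. box [0,83]×[0,96]: [(0, 0) (83, 0) (83, 96) (0, 96)]
2. ⊥bis P5·P0 via (36.15,73.62): [(17.5343, 0) (83, 0) (83, 96) (41.8091, 96)]  |A|=5119.5206
3. ⊥bis P5·P1 via (52.11,72.05): [(27.3657, 38.8808) (17.5343, 0) (83, 0) (83, 96) (69.9767, 96)]  |A|=4315.0636
4. ⊥bis P5·P2 via (41.675,38.685): [(31.2646, 44.1071) (83, 17.1614) (83, 96) (69.9767, 96)]  |A|=2377.2808
5. ⊥bis P5·P3 via (48.755,62.185): [(46.7687, 64.8901) (81.0818, 18.1605) (83, 17.1614) (83, 96) (69.9767, 96)]  |A|=1658.4673
6. ⊥bis P5·P4 via (40.815,67.205): [(46.7687, 64.8901) (81.0818, 18.1605) (83, 17.1614) (83, 96) (69.9767, 96)]  |A|=1658.4673
7. ⊥bis P5·P6 via (33.31,69.265): [(46.7687, 64.8901) (81.0818, 18.1605) (83, 17.1614) (83, 96) (69.9767, 96)]  |A|=1658.4673
8. ⊥bis P5·P7 via (66.44,43.22): [(46.7687, 64.8901) (63.4869, 42.1223) (83, 49.3756) (83, 96) (69.9767, 96)]  |A|=1329.9753
9. canonical 5-gon: [(46.7687, 64.8901) (63.4869, 42.1223) (83, 49.3756) (83, 96) (69.9767, 96)]
10. shoelace: 1329.9753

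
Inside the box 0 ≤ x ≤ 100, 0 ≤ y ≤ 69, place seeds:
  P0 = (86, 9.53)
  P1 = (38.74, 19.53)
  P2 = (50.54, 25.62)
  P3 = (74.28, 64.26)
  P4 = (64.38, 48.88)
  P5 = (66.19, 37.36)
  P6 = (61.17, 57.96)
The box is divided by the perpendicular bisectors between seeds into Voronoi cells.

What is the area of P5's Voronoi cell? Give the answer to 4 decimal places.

Area of P5's cell: 702.1921

1. box [0,100]×[0,69]: [(0, 0) (100, 0) (100, 69) (0, 69)]
2. ⊥bis P5·P0 via (76.095,23.445): [(0, 0) (43.1584, 0) (100, 40.4611) (100, 69) (0, 69)]  |A|=5750.0629
3. ⊥bis P5·P1 via (52.465,28.445): [(62.1571, 13.5237) (100, 40.4611) (100, 69) (26.1227, 69)]  |A|=2589.2179
4. ⊥bis P5·P2 via (58.365,31.49): [(68.4711, 18.0181) (100, 40.4611) (100, 69) (30.2265, 69)]  |A|=2228.4926
5. ⊥bis P5·P3 via (70.235,50.81): [(36.1915, 61.0484) (68.4711, 18.0181) (100, 40.4611) (100, 41.8584)]  |A|=1085.1525
6. ⊥bis P5·P4 via (65.285,43.12): [(85.3318, 46.2697) (51.2901, 40.9212) (68.4711, 18.0181) (100, 40.4611) (100, 41.8584)]  |A|=702.1921
7. ⊥bis P5·P6 via (63.68,47.66): [(85.3318, 46.2697) (51.2901, 40.9212) (68.4711, 18.0181) (100, 40.4611) (100, 41.8584)]  |A|=702.1921
8. canonical 5-gon: [(85.3318, 46.2697) (51.2901, 40.9212) (68.4711, 18.0181) (100, 40.4611) (100, 41.8584)]
9. shoelace: 702.1921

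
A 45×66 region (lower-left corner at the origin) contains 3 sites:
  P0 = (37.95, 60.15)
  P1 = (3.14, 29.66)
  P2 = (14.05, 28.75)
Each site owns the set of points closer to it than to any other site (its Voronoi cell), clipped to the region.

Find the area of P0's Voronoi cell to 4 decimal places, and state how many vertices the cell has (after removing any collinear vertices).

Area of P0's cell: 829.9953 (4 vertices)

1. box [0,45]×[0,66]: [(0, 0) (45, 0) (45, 66) (0, 66)]
2. ⊥bis P0·P1 via (20.545,44.905): [(45, 16.9851) (45, 66) (2.0679, 66)]  |A|=1052.1559
3. ⊥bis P0·P2 via (26,44.45): [(10.8297, 55.9968) (45, 29.9882) (45, 66) (2.0679, 66)]  |A|=829.9953
4. canonical 4-gon: [(10.8297, 55.9968) (45, 29.9882) (45, 66) (2.0679, 66)]
5. shoelace: 829.9953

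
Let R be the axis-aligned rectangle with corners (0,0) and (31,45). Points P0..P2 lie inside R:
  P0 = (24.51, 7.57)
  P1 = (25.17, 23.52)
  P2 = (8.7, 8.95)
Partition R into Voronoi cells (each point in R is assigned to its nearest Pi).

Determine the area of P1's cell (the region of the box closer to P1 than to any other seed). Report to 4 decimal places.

1. box [0,31]×[0,45]: [(0, 0) (31, 0) (31, 45) (0, 45)]
2. ⊥bis P1·P0 via (24.84,15.545): [(0, 16.5729) (31, 15.2901) (31, 45) (0, 45)]  |A|=901.124
3. ⊥bis P1·P2 via (16.935,16.235): [(0, 35.3784) (17.2682, 15.8583) (31, 15.2901) (31, 45) (0, 45)]  |A|=738.7548
4. canonical 5-gon: [(0, 35.3784) (17.2682, 15.8583) (31, 15.2901) (31, 45) (0, 45)]
5. shoelace: 738.7548

Area of P1's cell: 738.7548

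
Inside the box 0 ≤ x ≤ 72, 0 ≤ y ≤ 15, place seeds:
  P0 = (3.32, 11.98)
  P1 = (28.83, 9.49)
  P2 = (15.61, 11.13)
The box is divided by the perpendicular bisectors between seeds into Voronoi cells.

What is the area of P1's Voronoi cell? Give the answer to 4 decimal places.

1. box [0,72]×[0,15]: [(0, 0) (72, 0) (72, 15) (0, 15)]
2. ⊥bis P1·P0 via (16.075,10.735): [(15.0272, 0) (72, 0) (72, 15) (16.4913, 15)]  |A|=843.6115
3. ⊥bis P1·P2 via (22.22,10.31): [(20.941, 0) (72, 0) (72, 15) (22.8018, 15)]  |A|=751.9289
4. canonical 4-gon: [(20.941, 0) (72, 0) (72, 15) (22.8018, 15)]
5. shoelace: 751.9289

Area of P1's cell: 751.9289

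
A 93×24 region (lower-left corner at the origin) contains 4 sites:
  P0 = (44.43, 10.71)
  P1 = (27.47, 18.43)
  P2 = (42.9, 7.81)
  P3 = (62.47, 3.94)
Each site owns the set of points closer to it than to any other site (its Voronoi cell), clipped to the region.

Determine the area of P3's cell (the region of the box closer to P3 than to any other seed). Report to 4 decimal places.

Area of P3's cell: 905.1903

1. box [0,93]×[0,24]: [(0, 0) (93, 0) (93, 24) (0, 24)]
2. ⊥bis P3·P0 via (53.45,7.325): [(50.7011, 0) (93, 0) (93, 24) (59.7077, 24)]  |A|=907.0939
3. ⊥bis P3·P1 via (44.97,11.185): [(50.7011, 0) (93, 0) (93, 24) (59.7077, 24)]  |A|=907.0939
4. ⊥bis P3·P2 via (52.685,5.875): [(52.439, 4.631) (51.5232, 0) (93, 0) (93, 24) (59.7077, 24)]  |A|=905.1903
5. canonical 5-gon: [(52.439, 4.631) (51.5232, 0) (93, 0) (93, 24) (59.7077, 24)]
6. shoelace: 905.1903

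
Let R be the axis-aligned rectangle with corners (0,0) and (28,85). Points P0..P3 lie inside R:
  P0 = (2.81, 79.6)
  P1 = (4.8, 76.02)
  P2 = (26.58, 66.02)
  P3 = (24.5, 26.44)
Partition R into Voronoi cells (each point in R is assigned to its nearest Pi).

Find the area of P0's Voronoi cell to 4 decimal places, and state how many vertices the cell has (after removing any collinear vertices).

Area of P0's cell: 77.8824 (3 vertices)

1. box [0,28]×[0,85]: [(0, 0) (28, 0) (28, 85) (0, 85)]
2. ⊥bis P0·P1 via (3.805,77.81): [(0, 75.6949) (16.7398, 85) (0, 85)]  |A|=77.8824
3. ⊥bis P0·P2 via (14.695,72.81): [(0, 75.6949) (16.7398, 85) (0, 85)]  |A|=77.8824
4. ⊥bis P0·P3 via (13.655,53.02): [(0, 75.6949) (16.7398, 85) (0, 85)]  |A|=77.8824
5. canonical 3-gon: [(0, 75.6949) (16.7398, 85) (0, 85)]
6. shoelace: 77.8824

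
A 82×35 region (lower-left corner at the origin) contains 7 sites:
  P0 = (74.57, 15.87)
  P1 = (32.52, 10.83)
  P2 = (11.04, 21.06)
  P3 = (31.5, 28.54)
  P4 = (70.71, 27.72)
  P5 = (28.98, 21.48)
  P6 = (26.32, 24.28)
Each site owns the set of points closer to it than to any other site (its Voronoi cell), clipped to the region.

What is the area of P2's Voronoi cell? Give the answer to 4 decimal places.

Area of P2's cell: 628.7208

1. box [0,82]×[0,35]: [(0, 0) (82, 0) (82, 35) (0, 35)]
2. ⊥bis P2·P0 via (42.805,18.465): [(0, 0) (41.2965, 0) (44.1558, 35) (0, 35)]  |A|=1495.4158
3. ⊥bis P2·P1 via (21.78,15.945): [(0, 0) (14.1861, 0) (30.8551, 35) (0, 35)]  |A|=788.2203
4. ⊥bis P2·P3 via (21.27,24.8): [(0, 0) (14.1861, 0) (23.3229, 19.1847) (17.541, 35) (0, 35)]  |A|=682.9368
5. ⊥bis P2·P4 via (40.875,24.39): [(0, 0) (14.1861, 0) (23.3229, 19.1847) (17.541, 35) (0, 35)]  |A|=682.9368
6. ⊥bis P2·P5 via (20.01,21.27): [(0, 0) (14.1861, 0) (20.2118, 12.6521) (19.8355, 28.7238) (17.541, 35) (0, 35)]  |A|=656.7071
7. ⊥bis P2·P6 via (18.68,22.67): [(0, 0) (14.1861, 0) (20.2118, 12.6521) (20.1394, 15.7449) (16.0817, 35) (0, 35)]  |A|=628.7208
8. canonical 6-gon: [(0, 0) (14.1861, 0) (20.2118, 12.6521) (20.1394, 15.7449) (16.0817, 35) (0, 35)]
9. shoelace: 628.7208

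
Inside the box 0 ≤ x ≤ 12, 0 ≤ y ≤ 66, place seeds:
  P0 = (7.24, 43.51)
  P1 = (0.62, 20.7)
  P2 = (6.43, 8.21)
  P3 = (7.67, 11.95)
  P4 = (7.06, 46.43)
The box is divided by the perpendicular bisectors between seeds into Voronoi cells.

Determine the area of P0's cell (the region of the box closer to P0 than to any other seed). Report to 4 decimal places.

Area of P0's cell: 160.7385

1. box [0,12]×[0,66]: [(0, 0) (12, 0) (12, 66) (0, 66)]
2. ⊥bis P0·P1 via (3.93,32.105): [(0, 33.2456) (12, 29.7629) (12, 66) (0, 66)]  |A|=413.9492
3. ⊥bis P0·P2 via (6.835,25.86): [(0, 33.2456) (12, 29.7629) (12, 66) (0, 66)]  |A|=413.9492
4. ⊥bis P0·P3 via (7.455,27.73): [(0, 33.2456) (12, 29.7629) (12, 66) (0, 66)]  |A|=413.9492
5. ⊥bis P0·P4 via (7.15,44.97): [(0, 44.5292) (0, 33.2456) (12, 29.7629) (12, 45.269)]  |A|=160.7385
6. canonical 4-gon: [(0, 44.5292) (0, 33.2456) (12, 29.7629) (12, 45.269)]
7. shoelace: 160.7385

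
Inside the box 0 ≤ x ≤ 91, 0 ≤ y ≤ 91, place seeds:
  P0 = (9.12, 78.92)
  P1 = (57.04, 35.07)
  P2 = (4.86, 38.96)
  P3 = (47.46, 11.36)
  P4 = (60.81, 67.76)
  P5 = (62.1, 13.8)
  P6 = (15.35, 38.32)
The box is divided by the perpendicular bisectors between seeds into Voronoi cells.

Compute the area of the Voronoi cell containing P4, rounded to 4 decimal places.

Area of P4's cell: 2225.4063

1. box [0,91]×[0,91]: [(0, 0) (91, 0) (91, 91) (0, 91)]
2. ⊥bis P4·P0 via (34.965,73.34): [(19.1307, 0) (91, 0) (91, 91) (38.7778, 91)]  |A|=5646.161
3. ⊥bis P4·P1 via (58.925,51.415): [(30.9284, 54.6437) (91, 47.7159) (91, 91) (38.7778, 91)]  |A|=2249.3728
4. ⊥bis P4·P2 via (32.835,53.36): [(31.2965, 56.3488) (32.2528, 54.491) (91, 47.7159) (91, 91) (38.7778, 91)]  |A|=2248.2156
5. ⊥bis P4·P3 via (54.135,39.56): [(31.2965, 56.3488) (32.2528, 54.491) (91, 47.7159) (91, 91) (38.7778, 91)]  |A|=2248.2156
6. ⊥bis P4·P5 via (61.455,40.78): [(31.2965, 56.3488) (32.2528, 54.491) (91, 47.7159) (91, 91) (38.7778, 91)]  |A|=2248.2156
7. ⊥bis P4·P6 via (38.08,53.04): [(32.4569, 61.723) (37.5348, 53.8818) (91, 47.7159) (91, 91) (38.7778, 91)]  |A|=2225.4063
8. canonical 5-gon: [(32.4569, 61.723) (37.5348, 53.8818) (91, 47.7159) (91, 91) (38.7778, 91)]
9. shoelace: 2225.4063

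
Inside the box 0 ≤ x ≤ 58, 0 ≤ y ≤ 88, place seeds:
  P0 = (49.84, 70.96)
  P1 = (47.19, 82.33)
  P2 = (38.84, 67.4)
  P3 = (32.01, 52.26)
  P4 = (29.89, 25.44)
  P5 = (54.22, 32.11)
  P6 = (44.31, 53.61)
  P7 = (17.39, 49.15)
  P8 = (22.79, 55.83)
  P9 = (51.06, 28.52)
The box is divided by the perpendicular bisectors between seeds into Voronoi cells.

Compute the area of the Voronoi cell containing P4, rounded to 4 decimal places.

1. box [0,58]×[0,88]: [(0, 0) (58, 0) (58, 88) (0, 88)]
2. ⊥bis P4·P0 via (39.865,48.2): [(0, 65.6716) (0, 0) (58, 0) (58, 40.252)]  |A|=3071.7839
3. ⊥bis P4·P1 via (38.54,53.885): [(0.4974, 65.4536) (0, 65.6048) (0, 0) (58, 0) (58, 40.252)]  |A|=3071.7673
4. ⊥bis P4·P2 via (34.365,46.42): [(52.9918, 42.4469) (0, 53.75) (0, 0) (58, 0) (58, 40.252)]  |A|=2755.9107
5. ⊥bis P4·P3 via (30.95,38.85): [(0, 41.2965) (0, 0) (58, 0) (58, 36.7118)]  |A|=2262.24
6. ⊥bis P4·P5 via (42.055,28.775): [(39.4778, 38.1759) (0, 41.2965) (0, 0) (49.9436, 0)]  |A|=1768.467
7. ⊥bis P4·P6 via (37.1,39.525): [(39.4778, 38.1759) (0, 41.2965) (0, 0) (49.9436, 0)]  |A|=1768.467
8. ⊥bis P4·P7 via (23.64,37.295): [(39.4778, 38.1759) (27.1581, 39.1497) (0, 24.8319) (0, 0) (49.9436, 0)]  |A|=1544.8943
9. ⊥bis P4·P8 via (26.34,40.635): [(39.4778, 38.1759) (27.1581, 39.1497) (0, 24.8319) (0, 0) (49.9436, 0)]  |A|=1544.8943
10. ⊥bis P4·P9 via (40.475,26.98): [(38.8388, 38.2264) (27.1581, 39.1497) (0, 24.8319) (0, 0) (44.4003, 0)]  |A|=1427.0114
11. canonical 5-gon: [(38.8388, 38.2264) (27.1581, 39.1497) (0, 24.8319) (0, 0) (44.4003, 0)]
12. shoelace: 1427.0114

Area of P4's cell: 1427.0114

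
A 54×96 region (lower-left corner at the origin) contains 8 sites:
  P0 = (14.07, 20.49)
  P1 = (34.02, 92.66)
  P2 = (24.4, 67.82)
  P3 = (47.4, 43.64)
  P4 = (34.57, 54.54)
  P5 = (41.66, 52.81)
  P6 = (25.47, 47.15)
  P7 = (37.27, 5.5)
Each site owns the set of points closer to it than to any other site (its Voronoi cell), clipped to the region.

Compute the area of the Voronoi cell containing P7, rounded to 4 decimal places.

1. box [0,54]×[0,96]: [(0, 0) (54, 0) (54, 96) (0, 96)]
2. ⊥bis P7·P0 via (25.67,12.995): [(17.2737, 0) (54, 0) (54, 56.8413)]  |A|=1043.7864
3. ⊥bis P7·P1 via (35.645,49.08): [(49.3146, 49.5897) (17.2737, 0) (54, 0) (54, 49.7644)]  |A|=1027.2073
4. ⊥bis P7·P2 via (30.835,36.66): [(42.5196, 39.073) (17.2737, 0) (54, 0) (54, 41.4439)]  |A|=955.402
5. ⊥bis P7·P3 via (42.335,24.57): [(34.4944, 26.6525) (17.2737, 0) (54, 0) (54, 21.4718)]  |A|=698.834
6. ⊥bis P7·P4 via (35.92,30.02): [(34.4944, 26.6525) (17.2737, 0) (54, 0) (54, 21.4718)]  |A|=698.834
7. ⊥bis P7·P5 via (39.465,29.155): [(34.4944, 26.6525) (17.2737, 0) (54, 0) (54, 21.4718)]  |A|=698.834
8. ⊥bis P7·P6 via (31.37,26.325): [(34.4944, 26.6525) (17.2737, 0) (54, 0) (54, 21.4718)]  |A|=698.834
9. canonical 4-gon: [(34.4944, 26.6525) (17.2737, 0) (54, 0) (54, 21.4718)]
10. shoelace: 698.834

Area of P7's cell: 698.8340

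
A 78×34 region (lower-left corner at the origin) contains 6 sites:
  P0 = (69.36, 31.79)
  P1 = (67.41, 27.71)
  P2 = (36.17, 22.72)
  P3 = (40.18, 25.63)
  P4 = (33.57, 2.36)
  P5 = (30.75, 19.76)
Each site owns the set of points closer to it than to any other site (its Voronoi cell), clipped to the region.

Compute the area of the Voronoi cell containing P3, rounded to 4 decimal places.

1. box [0,78]×[0,34]: [(0, 0) (78, 0) (78, 34) (0, 34)]
2. ⊥bis P3·P0 via (54.77,28.71): [(0, 0) (60.8308, 0) (53.6533, 34) (0, 34)]  |A|=1946.2287
3. ⊥bis P3·P1 via (53.795,26.67): [(0, 0) (55.8322, 0) (53.2351, 34) (0, 34)]  |A|=1854.1443
4. ⊥bis P3·P2 via (38.175,24.175): [(55.7185, 0) (55.8322, 0) (53.2351, 34) (31.0451, 34)]  |A|=379.1633
5. ⊥bis P3·P4 via (36.875,13.995): [(47.8183, 10.8865) (55.1599, 8.801) (53.2351, 34) (31.0451, 34)]  |A|=346.9379
6. ⊥bis P3·P5 via (35.465,22.695): [(47.8183, 10.8865) (55.1599, 8.801) (53.2351, 34) (31.0451, 34)]  |A|=346.9379
7. canonical 4-gon: [(47.8183, 10.8865) (55.1599, 8.801) (53.2351, 34) (31.0451, 34)]
8. shoelace: 346.9379

Area of P3's cell: 346.9379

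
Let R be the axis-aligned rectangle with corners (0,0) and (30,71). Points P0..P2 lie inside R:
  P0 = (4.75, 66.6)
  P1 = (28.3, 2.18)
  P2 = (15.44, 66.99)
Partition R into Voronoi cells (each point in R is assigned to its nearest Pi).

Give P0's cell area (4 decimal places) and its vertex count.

1. box [0,30]×[0,71]: [(0, 0) (30, 0) (30, 71) (0, 71)]
2. ⊥bis P0·P1 via (16.525,34.39): [(0, 28.349) (30, 39.3161) (30, 71) (0, 71)]  |A|=1115.0248
3. ⊥bis P0·P2 via (10.095,66.795): [(0, 28.349) (11.3463, 32.4968) (9.9416, 71) (0, 71)]  |A|=433.3569
4. canonical 4-gon: [(0, 28.349) (11.3463, 32.4968) (9.9416, 71) (0, 71)]
5. shoelace: 433.3569

Area of P0's cell: 433.3569 (4 vertices)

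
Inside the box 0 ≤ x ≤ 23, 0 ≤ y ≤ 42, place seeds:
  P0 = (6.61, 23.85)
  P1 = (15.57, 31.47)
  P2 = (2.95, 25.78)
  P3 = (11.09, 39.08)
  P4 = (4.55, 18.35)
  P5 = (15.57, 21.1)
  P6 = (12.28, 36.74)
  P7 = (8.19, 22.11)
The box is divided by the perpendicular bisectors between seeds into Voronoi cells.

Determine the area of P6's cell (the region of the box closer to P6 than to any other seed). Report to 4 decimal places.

1. box [0,23]×[0,42]: [(0, 0) (23, 0) (23, 42) (0, 42)]
2. ⊥bis P6·P0 via (9.445,30.295): [(0, 34.4496) (23, 24.3325) (23, 42) (0, 42)]  |A|=290.0057
3. ⊥bis P6·P1 via (13.925,34.105): [(0, 34.4496) (8.4929, 30.7138) (23, 39.7704) (23, 42) (0, 42)]  |A|=178.0259
4. ⊥bis P6·P2 via (7.615,31.26): [(0, 37.7425) (8.004, 30.9289) (8.4929, 30.7138) (23, 39.7704) (23, 42) (0, 42)]  |A|=164.848
5. ⊥bis P6·P3 via (11.685,37.91): [(4.2468, 34.1273) (8.004, 30.9289) (8.4929, 30.7138) (23, 39.7704) (23, 42) (19.7275, 42)]  |A|=78.1533
6. ⊥bis P6·P4 via (8.415,27.545): [(4.2468, 34.1273) (8.004, 30.9289) (8.4929, 30.7138) (23, 39.7704) (23, 42) (19.7275, 42)]  |A|=78.1533
7. ⊥bis P6·P5 via (13.925,28.92): [(4.2468, 34.1273) (8.004, 30.9289) (8.4929, 30.7138) (23, 39.7704) (23, 42) (19.7275, 42)]  |A|=78.1533
8. ⊥bis P6·P7 via (10.235,29.425): [(4.2468, 34.1273) (8.004, 30.9289) (8.4929, 30.7138) (23, 39.7704) (23, 42) (19.7275, 42)]  |A|=78.1533
9. canonical 6-gon: [(4.2468, 34.1273) (8.004, 30.9289) (8.4929, 30.7138) (23, 39.7704) (23, 42) (19.7275, 42)]
10. shoelace: 78.1533

Area of P6's cell: 78.1533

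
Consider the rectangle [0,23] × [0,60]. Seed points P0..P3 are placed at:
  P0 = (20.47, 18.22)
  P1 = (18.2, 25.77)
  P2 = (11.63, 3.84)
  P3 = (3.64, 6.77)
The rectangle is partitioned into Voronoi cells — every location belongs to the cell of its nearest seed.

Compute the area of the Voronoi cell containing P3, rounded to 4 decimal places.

1. box [0,23]×[0,60]: [(0, 0) (23, 0) (23, 60) (0, 60)]
2. ⊥bis P3·P0 via (12.055,12.495): [(0, 30.2143) (0, 0) (20.5558, 0)]  |A|=310.5386
3. ⊥bis P3·P1 via (10.92,16.27): [(7.9256, 18.5646) (0, 24.6382) (0, 0) (20.5558, 0)]  |A|=288.4416
4. ⊥bis P3·P2 via (7.635,5.305): [(10.8962, 14.1982) (7.9256, 18.5646) (0, 24.6382) (0, 0) (5.6896, 0)]  |A|=182.905
5. canonical 5-gon: [(10.8962, 14.1982) (7.9256, 18.5646) (0, 24.6382) (0, 0) (5.6896, 0)]
6. shoelace: 182.905

Area of P3's cell: 182.9050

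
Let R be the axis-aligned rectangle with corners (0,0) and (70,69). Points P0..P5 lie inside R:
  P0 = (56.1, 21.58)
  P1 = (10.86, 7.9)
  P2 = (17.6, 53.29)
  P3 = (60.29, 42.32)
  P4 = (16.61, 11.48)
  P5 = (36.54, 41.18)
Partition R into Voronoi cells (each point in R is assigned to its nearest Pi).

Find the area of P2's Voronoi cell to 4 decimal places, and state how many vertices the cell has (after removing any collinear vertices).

1. box [0,70]×[0,69]: [(0, 0) (70, 0) (70, 69) (0, 69)]
2. ⊥bis P2·P0 via (36.85,37.435): [(0, 0) (6.0172, 0) (62.8481, 69) (0, 69)]  |A|=2375.8513
3. ⊥bis P2·P1 via (14.23,30.595): [(0, 32.708) (29.3652, 28.3476) (62.8481, 69) (0, 69)]  |A|=1810.3256
4. ⊥bis P2·P3 via (38.945,47.805): [(0, 32.708) (29.3652, 28.3476) (36.0219, 36.4295) (44.3915, 69) (0, 69)]  |A|=1509.7551
5. ⊥bis P2·P4 via (17.105,32.385): [(0, 32.79) (32.3925, 32.023) (36.0219, 36.4295) (44.3915, 69) (0, 69)]  |A|=1447.8615
6. ⊥bis P2·P5 via (27.07,47.235): [(0, 32.79) (17.5681, 32.374) (40.9863, 69) (0, 69)]  |A|=1068.6508
7. canonical 4-gon: [(0, 32.79) (17.5681, 32.374) (40.9863, 69) (0, 69)]
8. shoelace: 1068.6508

Area of P2's cell: 1068.6508 (4 vertices)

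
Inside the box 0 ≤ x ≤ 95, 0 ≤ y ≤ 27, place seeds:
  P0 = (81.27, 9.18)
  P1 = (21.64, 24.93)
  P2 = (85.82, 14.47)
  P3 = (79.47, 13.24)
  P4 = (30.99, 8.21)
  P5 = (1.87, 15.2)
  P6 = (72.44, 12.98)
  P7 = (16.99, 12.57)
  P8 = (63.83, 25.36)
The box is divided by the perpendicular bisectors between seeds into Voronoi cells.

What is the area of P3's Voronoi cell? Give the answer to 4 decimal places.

1. box [0,95]×[0,27]: [(0, 0) (95, 0) (95, 27) (0, 27)]
2. ⊥bis P3·P0 via (80.37,11.21): [(0, 0) (55.0852, 0) (95, 17.6962) (95, 27) (0, 27)]  |A|=2211.8299
3. ⊥bis P3·P1 via (50.555,19.085): [(46.6971, 0) (55.0852, 0) (95, 17.6962) (95, 27) (52.155, 27)]  |A|=877.3273
4. ⊥bis P3·P2 via (82.645,13.855): [(46.6971, 0) (55.0852, 0) (82.9369, 12.348) (80.0988, 27) (52.155, 27)]  |A|=712.0451
5. ⊥bis P3·P4 via (55.23,10.725): [(56.2875, 0.533) (82.9369, 12.348) (80.0988, 27) (53.5414, 27)]  |A|=563.4466
6. ⊥bis P3·P5 via (40.67,14.22): [(56.2875, 0.533) (82.9369, 12.348) (80.0988, 27) (53.5414, 27)]  |A|=563.4466
7. ⊥bis P3·P6 via (75.955,13.11): [(76.0954, 9.3148) (82.9369, 12.348) (80.0988, 27) (75.4413, 27)]  |A|=95.6097
8. ⊥bis P3·P7 via (48.23,12.905): [(76.0954, 9.3148) (82.9369, 12.348) (80.0988, 27) (75.4413, 27)]  |A|=95.6097
9. ⊥bis P3·P8 via (71.65,19.3): [(75.5404, 24.3203) (76.0954, 9.3148) (82.9369, 12.348) (80.0988, 27) (77.617, 27)]  |A|=92.6945
10. canonical 5-gon: [(75.5404, 24.3203) (76.0954, 9.3148) (82.9369, 12.348) (80.0988, 27) (77.617, 27)]
11. shoelace: 92.6945

Area of P3's cell: 92.6945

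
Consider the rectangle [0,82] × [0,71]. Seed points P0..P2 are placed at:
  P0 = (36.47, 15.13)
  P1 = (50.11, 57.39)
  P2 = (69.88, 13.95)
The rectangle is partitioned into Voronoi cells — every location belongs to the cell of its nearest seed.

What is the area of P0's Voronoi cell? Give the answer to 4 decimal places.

Area of P0's cell: 2217.0514

1. box [0,82]×[0,71]: [(0, 0) (82, 0) (82, 71) (0, 71)]
2. ⊥bis P0·P1 via (43.29,36.26): [(0, 50.2324) (0, 0) (82, 0) (82, 23.7658)]  |A|=3033.9286
3. ⊥bis P0·P2 via (53.175,14.54): [(53.8221, 32.8606) (0, 50.2324) (0, 0) (52.6615, 0)]  |A|=2217.0514
4. canonical 4-gon: [(53.8221, 32.8606) (0, 50.2324) (0, 0) (52.6615, 0)]
5. shoelace: 2217.0514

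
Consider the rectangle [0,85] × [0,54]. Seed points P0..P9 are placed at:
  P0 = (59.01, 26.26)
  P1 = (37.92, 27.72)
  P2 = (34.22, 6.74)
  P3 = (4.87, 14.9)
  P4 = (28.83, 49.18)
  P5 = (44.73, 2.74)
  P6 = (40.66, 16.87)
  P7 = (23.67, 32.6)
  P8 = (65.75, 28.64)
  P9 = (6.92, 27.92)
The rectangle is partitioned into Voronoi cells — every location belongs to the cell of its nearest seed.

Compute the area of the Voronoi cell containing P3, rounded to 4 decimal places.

1. box [0,85]×[0,54]: [(0, 0) (85, 0) (85, 54) (0, 54)]
2. ⊥bis P3·P0 via (31.94,20.58): [(0, 0) (36.2582, 0) (24.9276, 54) (0, 54)]  |A|=1652.0174
3. ⊥bis P3·P1 via (21.395,21.31): [(0, 0) (29.6611, 0) (8.7146, 54) (0, 54)]  |A|=1036.1447
4. ⊥bis P3·P2 via (19.545,10.82): [(0, 0) (16.5368, 0) (22.0162, 19.7085) (8.7146, 54) (0, 54)]  |A|=906.8145
5. ⊥bis P3·P4 via (16.85,32.04): [(0, 43.8173) (0, 0) (16.5368, 0) (22.0162, 19.7085) (17.3753, 31.6729)]  |A|=721.0644
6. ⊥bis P3·P5 via (24.8,8.82): [(0, 43.8173) (0, 0) (16.5368, 0) (22.0162, 19.7085) (17.3753, 31.6729)]  |A|=721.0644
7. ⊥bis P3·P6 via (22.765,15.885): [(0, 43.8173) (0, 0) (16.5368, 0) (22.0162, 19.7085) (17.3753, 31.6729)]  |A|=721.0644
8. ⊥bis P3·P7 via (14.27,23.75): [(0, 38.9068) (0, 0) (16.5368, 0) (21.1177, 16.4767)]  |A|=547.0476
9. ⊥bis P3·P8 via (35.31,21.77): [(0, 38.9068) (0, 0) (16.5368, 0) (21.1177, 16.4767)]  |A|=547.0476
10. ⊥bis P3·P9 via (5.895,21.41): [(18.3141, 19.4546) (0, 22.3382) (0, 0) (16.5368, 0) (21.1177, 16.4767)]  |A|=395.3279
11. canonical 5-gon: [(18.3141, 19.4546) (0, 22.3382) (0, 0) (16.5368, 0) (21.1177, 16.4767)]
12. shoelace: 395.3279

Area of P3's cell: 395.3279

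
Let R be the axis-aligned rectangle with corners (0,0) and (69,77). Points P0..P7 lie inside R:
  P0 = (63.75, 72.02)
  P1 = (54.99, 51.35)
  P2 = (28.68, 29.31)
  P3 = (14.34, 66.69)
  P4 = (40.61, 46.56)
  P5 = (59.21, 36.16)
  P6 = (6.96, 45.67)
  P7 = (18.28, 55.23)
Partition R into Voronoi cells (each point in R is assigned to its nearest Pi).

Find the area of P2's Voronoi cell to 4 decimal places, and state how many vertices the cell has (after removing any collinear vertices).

1. box [0,69]×[0,77]: [(0, 0) (69, 0) (69, 77) (0, 77)]
2. ⊥bis P2·P0 via (46.215,50.665): [(0, 0) (69, 0) (69, 31.9558) (14.1429, 77) (0, 77)]  |A|=4077.5033
3. ⊥bis P2·P1 via (41.835,40.33): [(0, 0) (69, 0) (69, 7.9021) (11.1164, 77) (0, 77)]  |A|=3313.1815
4. ⊥bis P2·P3 via (21.51,48): [(0, 39.7482) (0, 0) (69, 0) (69, 7.9021) (32.0293, 52.0355)]  |A|=2577.8495
5. ⊥bis P2·P4 via (34.645,37.935): [(20.5977, 47.65) (0, 39.7482) (0, 0) (69, 0) (69, 7.9021) (56.5072, 22.8152)]  |A|=2357.1596
6. ⊥bis P2·P5 via (43.945,32.735): [(44.2721, 31.2769) (20.5977, 47.65) (0, 39.7482) (0, 0) (51.2897, 0)]  |A|=1944.1211
7. ⊥bis P2·P6 via (17.82,37.49): [(44.2721, 31.2769) (23.803, 45.4332) (0, 13.8317) (0, 0) (51.2897, 0)]  |A|=1600.1811
8. ⊥bis P2·P7 via (23.48,42.27): [(44.2721, 31.2769) (26.579, 43.5134) (20.5284, 41.0857) (0, 13.8317) (0, 0) (51.2897, 0)]  |A|=1591.0034
9. canonical 6-gon: [(44.2721, 31.2769) (26.579, 43.5134) (20.5284, 41.0857) (0, 13.8317) (0, 0) (51.2897, 0)]
10. shoelace: 1591.0034

Area of P2's cell: 1591.0034 (6 vertices)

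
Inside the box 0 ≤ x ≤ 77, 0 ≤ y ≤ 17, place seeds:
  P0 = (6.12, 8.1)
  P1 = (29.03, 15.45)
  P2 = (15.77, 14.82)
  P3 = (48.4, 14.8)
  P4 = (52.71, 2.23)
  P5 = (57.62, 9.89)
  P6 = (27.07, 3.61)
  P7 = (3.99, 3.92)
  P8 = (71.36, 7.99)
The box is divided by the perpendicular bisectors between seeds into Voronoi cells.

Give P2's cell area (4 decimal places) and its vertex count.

1. box [0,77]×[0,17]: [(0, 0) (77, 0) (77, 17) (0, 17)]
2. ⊥bis P2·P0 via (10.945,11.46): [(18.9254, 0) (77, 0) (77, 17) (7.0871, 17)]  |A|=1087.8935
3. ⊥bis P2·P1 via (22.4,15.135): [(18.9254, 0) (23.1191, 0) (22.3114, 17) (7.0871, 17)]  |A|=165.0525
4. ⊥bis P2·P3 via (32.085,14.81): [(18.9254, 0) (23.1191, 0) (22.3114, 17) (7.0871, 17)]  |A|=165.0525
5. ⊥bis P2·P4 via (34.24,8.525): [(18.9254, 0) (23.1191, 0) (22.3114, 17) (7.0871, 17)]  |A|=165.0525
6. ⊥bis P2·P5 via (36.695,12.355): [(18.9254, 0) (23.1191, 0) (22.3114, 17) (7.0871, 17)]  |A|=165.0525
7. ⊥bis P2·P6 via (21.42,9.215): [(16.1839, 3.9369) (22.6236, 10.4283) (22.3114, 17) (7.0871, 17)]  |A|=121.6119
8. ⊥bis P2·P7 via (9.88,9.37): [(16.1839, 3.9369) (22.6236, 10.4283) (22.3114, 17) (7.0871, 17)]  |A|=121.6119
9. ⊥bis P2·P8 via (43.565,11.405): [(16.1839, 3.9369) (22.6236, 10.4283) (22.3114, 17) (7.0871, 17)]  |A|=121.6119
10. canonical 4-gon: [(16.1839, 3.9369) (22.6236, 10.4283) (22.3114, 17) (7.0871, 17)]
11. shoelace: 121.6119

Area of P2's cell: 121.6119 (4 vertices)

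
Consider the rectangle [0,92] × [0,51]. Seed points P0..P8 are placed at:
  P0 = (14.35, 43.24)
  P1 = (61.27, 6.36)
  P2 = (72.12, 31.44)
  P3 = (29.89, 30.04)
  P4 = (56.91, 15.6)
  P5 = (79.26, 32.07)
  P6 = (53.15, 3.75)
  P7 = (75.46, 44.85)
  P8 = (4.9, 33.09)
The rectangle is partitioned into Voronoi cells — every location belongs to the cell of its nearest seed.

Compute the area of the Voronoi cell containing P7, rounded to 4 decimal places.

1. box [0,92]×[0,51]: [(0, 0) (92, 0) (92, 51) (0, 51)]
2. ⊥bis P7·P0 via (44.905,44.045): [(46.0654, 0) (92, 0) (92, 51) (44.7218, 51)]  |A|=2376.9271
3. ⊥bis P7·P1 via (68.365,25.605): [(45.1655, 34.1579) (92, 16.8916) (92, 51) (44.7218, 51)]  |A|=1196.8587
4. ⊥bis P7·P2 via (73.79,38.145): [(44.8707, 45.3479) (92, 33.6095) (92, 51) (44.7218, 51)]  |A|=543.4131
5. ⊥bis P7·P3 via (52.675,37.445): [(50.5678, 43.9289) (92, 33.6095) (92, 51) (48.2697, 51)]  |A|=514.8746
6. ⊥bis P7·P4 via (66.185,30.225): [(50.5678, 43.9289) (92, 33.6095) (92, 51) (48.2697, 51)]  |A|=514.8746
7. ⊥bis P7·P5 via (77.36,38.46): [(50.5678, 43.9289) (75.1562, 37.8047) (92, 42.8131) (92, 51) (48.2697, 51)]  |A|=437.363
8. ⊥bis P7·P6 via (64.305,24.3): [(50.5678, 43.9289) (75.1562, 37.8047) (92, 42.8131) (92, 51) (48.2697, 51)]  |A|=437.363
9. ⊥bis P7·P8 via (40.18,38.97): [(50.5678, 43.9289) (75.1562, 37.8047) (92, 42.8131) (92, 51) (48.2697, 51)]  |A|=437.363
10. canonical 5-gon: [(50.5678, 43.9289) (75.1562, 37.8047) (92, 42.8131) (92, 51) (48.2697, 51)]
11. shoelace: 437.363

Area of P7's cell: 437.3630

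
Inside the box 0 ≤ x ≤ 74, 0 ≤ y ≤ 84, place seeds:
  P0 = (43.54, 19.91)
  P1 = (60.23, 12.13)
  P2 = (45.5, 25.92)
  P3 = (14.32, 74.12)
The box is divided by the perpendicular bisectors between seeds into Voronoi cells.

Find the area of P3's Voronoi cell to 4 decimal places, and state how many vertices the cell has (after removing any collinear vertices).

1. box [0,74]×[0,84]: [(0, 0) (74, 0) (74, 84) (0, 84)]
2. ⊥bis P3·P0 via (28.93,47.015): [(0, 31.4213) (74, 71.3084) (74, 84) (0, 84)]  |A|=2415.0011
3. ⊥bis P3·P1 via (37.275,43.125): [(0, 31.4213) (74, 71.3084) (74, 84) (0, 84)]  |A|=2415.0011
4. ⊥bis P3·P2 via (29.91,50.02): [(0, 31.4213) (6.95, 35.1674) (74, 78.5413) (74, 84) (0, 84)]  |A|=2172.5185
5. canonical 5-gon: [(0, 31.4213) (6.95, 35.1674) (74, 78.5413) (74, 84) (0, 84)]
6. shoelace: 2172.5185

Area of P3's cell: 2172.5185 (5 vertices)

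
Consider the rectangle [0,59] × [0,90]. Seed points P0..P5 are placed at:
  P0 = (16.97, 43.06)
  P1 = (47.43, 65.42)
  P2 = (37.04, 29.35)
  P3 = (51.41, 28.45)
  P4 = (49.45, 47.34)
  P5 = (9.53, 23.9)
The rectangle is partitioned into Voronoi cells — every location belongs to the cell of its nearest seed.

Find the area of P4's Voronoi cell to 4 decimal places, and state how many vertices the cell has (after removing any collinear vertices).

Area of P4's cell: 434.5516 (5 vertices)

1. box [0,59]×[0,90]: [(0, 0) (59, 0) (59, 90) (0, 90)]
2. ⊥bis P4·P0 via (33.21,45.2): [(39.1662, 0) (59, 0) (59, 90) (27.3066, 90)]  |A|=2318.7281
3. ⊥bis P4·P1 via (48.44,56.38): [(31.9791, 54.5409) (39.1662, 0) (59, 0) (59, 57.5598)]  |A|=1318.5364
4. ⊥bis P4·P2 via (43.245,38.345): [(31.9791, 54.5409) (33.2002, 45.2742) (59, 27.4768) (59, 57.5598)]  |A|=515.1089
5. ⊥bis P4·P3 via (50.43,37.895): [(31.9791, 54.5409) (33.2002, 45.2742) (44.7515, 37.3058) (59, 38.7842) (59, 57.5598)]  |A|=434.5516
6. ⊥bis P4·P5 via (29.49,35.62): [(31.9791, 54.5409) (33.2002, 45.2742) (44.7515, 37.3058) (59, 38.7842) (59, 57.5598)]  |A|=434.5516
7. canonical 5-gon: [(31.9791, 54.5409) (33.2002, 45.2742) (44.7515, 37.3058) (59, 38.7842) (59, 57.5598)]
8. shoelace: 434.5516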